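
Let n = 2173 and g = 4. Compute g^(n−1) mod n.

4^1 ≡ 4 (mod 2173)
4^2 ≡ 4^2 = 16 ≡ 16 (mod 2173)
4^4 ≡ 16^2 = 256 ≡ 256 (mod 2173)
4^8 ≡ 256^2 = 65536 ≡ 346 (mod 2173)
4^16 ≡ 346^2 = 119716 ≡ 201 (mod 2173)
4^32 ≡ 201^2 = 40401 ≡ 1287 (mod 2173)
4^64 ≡ 1287^2 = 1656369 ≡ 543 (mod 2173)
4^128 ≡ 543^2 = 294849 ≡ 1494 (mod 2173)
4^256 ≡ 1494^2 = 2232036 ≡ 365 (mod 2173)
4^512 ≡ 365^2 = 133225 ≡ 672 (mod 2173)
4^1024 ≡ 672^2 = 451584 ≡ 1773 (mod 2173)
4^2048 ≡ 1773^2 = 3143529 ≡ 1371 (mod 2173)
2172 = 2048 + 64 + 32 + 16 + 8 + 4 in binary powers of 2.
So 4^2172 ≡ 1371 · 543 · 1287 · 201 · 346 · 256 ≡ 1533 (mod 2173).
Since 1533 ≠ 1, base 4 is a Fermat witness: 2173 is composite.

1533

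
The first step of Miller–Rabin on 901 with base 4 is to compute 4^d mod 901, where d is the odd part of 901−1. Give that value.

901 − 1 = 900 = 2^2 · 225, so d = 225.
4^1 ≡ 4 (mod 901)
4^2 ≡ 4^2 = 16 ≡ 16 (mod 901)
4^4 ≡ 16^2 = 256 ≡ 256 (mod 901)
4^8 ≡ 256^2 = 65536 ≡ 664 (mod 901)
4^16 ≡ 664^2 = 440896 ≡ 307 (mod 901)
4^32 ≡ 307^2 = 94249 ≡ 545 (mod 901)
4^64 ≡ 545^2 = 297025 ≡ 596 (mod 901)
4^128 ≡ 596^2 = 355216 ≡ 222 (mod 901)
225 = 128 + 64 + 32 + 1 in binary powers of 2.
So 4^225 ≡ 222 · 596 · 545 · 4 ≡ 327 (mod 901).
Squaring chain: 327 → 611; never reaches −1, so base 4 is a Miller–Rabin witness that 901 is composite.

327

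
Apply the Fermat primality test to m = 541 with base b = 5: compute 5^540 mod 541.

5^1 ≡ 5 (mod 541)
5^2 ≡ 5^2 = 25 ≡ 25 (mod 541)
5^4 ≡ 25^2 = 625 ≡ 84 (mod 541)
5^8 ≡ 84^2 = 7056 ≡ 23 (mod 541)
5^16 ≡ 23^2 = 529 ≡ 529 (mod 541)
5^32 ≡ 529^2 = 279841 ≡ 144 (mod 541)
5^64 ≡ 144^2 = 20736 ≡ 178 (mod 541)
5^128 ≡ 178^2 = 31684 ≡ 306 (mod 541)
5^256 ≡ 306^2 = 93636 ≡ 43 (mod 541)
5^512 ≡ 43^2 = 1849 ≡ 226 (mod 541)
540 = 512 + 16 + 8 + 4 in binary powers of 2.
So 5^540 ≡ 226 · 529 · 23 · 84 ≡ 1 (mod 541).
Since the result is 1, base 5 gives no evidence that 541 is composite.

1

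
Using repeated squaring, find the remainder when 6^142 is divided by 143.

69

6^1 ≡ 6 (mod 143)
6^2 ≡ 6^2 = 36 ≡ 36 (mod 143)
6^4 ≡ 36^2 = 1296 ≡ 9 (mod 143)
6^8 ≡ 9^2 = 81 ≡ 81 (mod 143)
6^16 ≡ 81^2 = 6561 ≡ 126 (mod 143)
6^32 ≡ 126^2 = 15876 ≡ 3 (mod 143)
6^64 ≡ 3^2 = 9 ≡ 9 (mod 143)
6^128 ≡ 9^2 = 81 ≡ 81 (mod 143)
142 = 128 + 8 + 4 + 2 in binary powers of 2.
So 6^142 ≡ 81 · 81 · 9 · 36 ≡ 69 (mod 143).
Since 69 ≠ 1, base 6 is a Fermat witness: 143 is composite.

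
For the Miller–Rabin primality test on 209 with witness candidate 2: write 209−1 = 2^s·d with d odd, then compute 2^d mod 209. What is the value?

209 − 1 = 208 = 2^4 · 13, so d = 13.
2^1 ≡ 2 (mod 209)
2^2 ≡ 2^2 = 4 ≡ 4 (mod 209)
2^4 ≡ 4^2 = 16 ≡ 16 (mod 209)
2^8 ≡ 16^2 = 256 ≡ 47 (mod 209)
13 = 8 + 4 + 1 in binary powers of 2.
So 2^13 ≡ 47 · 16 · 2 ≡ 41 (mod 209).
Squaring chain: 41 → 9 → 81 → 82; never reaches −1, so base 2 is a Miller–Rabin witness that 209 is composite.

41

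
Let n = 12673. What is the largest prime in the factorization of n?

29

12673 = 19 · 667
667 = 23 · 29
29 is prime.
So 12673 = 19 · 23 · 29; the largest prime factor is 29.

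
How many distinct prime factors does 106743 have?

5

106743 = 3 · 35581
35581 = 7 · 5083
5083 = 13 · 391
391 = 17 · 23
106743 = 3 · 7 · 13 · 17 · 23, which has 5 distinct prime factors.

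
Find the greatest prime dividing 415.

415 = 5 · 83
83 is prime.
So 415 = 5 · 83; the largest prime factor is 83.

83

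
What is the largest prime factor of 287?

41

287 = 7 · 41
41 is prime.
So 287 = 7 · 41; the largest prime factor is 41.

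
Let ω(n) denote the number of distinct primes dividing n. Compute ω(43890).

43890 = 2 · 21945
21945 = 3 · 7315
7315 = 5 · 1463
1463 = 7 · 209
209 = 11 · 19
43890 = 2 · 3 · 5 · 7 · 11 · 19, which has 6 distinct prime factors.

6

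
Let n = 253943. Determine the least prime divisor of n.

23

253943 is odd.
Digit sum 26, not divisible by 3.
Ends in 3: not divisible by 5.
7: 253943 = 7·36277 + 4
11: 253943 = 11·23085 + 8
13: 253943 = 13·19534 + 1
17: 253943 = 17·14937 + 14
19: 253943 = 19·13365 + 8
23: 253943 = 23·11041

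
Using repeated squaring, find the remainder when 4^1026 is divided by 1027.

144

4^1 ≡ 4 (mod 1027)
4^2 ≡ 4^2 = 16 ≡ 16 (mod 1027)
4^4 ≡ 16^2 = 256 ≡ 256 (mod 1027)
4^8 ≡ 256^2 = 65536 ≡ 835 (mod 1027)
4^16 ≡ 835^2 = 697225 ≡ 919 (mod 1027)
4^32 ≡ 919^2 = 844561 ≡ 367 (mod 1027)
4^64 ≡ 367^2 = 134689 ≡ 152 (mod 1027)
4^128 ≡ 152^2 = 23104 ≡ 510 (mod 1027)
4^256 ≡ 510^2 = 260100 ≡ 269 (mod 1027)
4^512 ≡ 269^2 = 72361 ≡ 471 (mod 1027)
4^1024 ≡ 471^2 = 221841 ≡ 9 (mod 1027)
1026 = 1024 + 2 in binary powers of 2.
So 4^1026 ≡ 9 · 16 ≡ 144 (mod 1027).
Since 144 ≠ 1, base 4 is a Fermat witness: 1027 is composite.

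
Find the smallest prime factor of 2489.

19

2489 is odd.
Digit sum 23, not divisible by 3.
Ends in 9: not divisible by 5.
7: 2489 = 7·355 + 4
11: 2489 = 11·226 + 3
13: 2489 = 13·191 + 6
17: 2489 = 17·146 + 7
19: 2489 = 19·131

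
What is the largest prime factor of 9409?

97

9409 = 97 · 97
97 = 97 · 1
So 9409 = 97^2; the largest prime factor is 97.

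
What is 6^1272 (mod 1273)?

6^1 ≡ 6 (mod 1273)
6^2 ≡ 6^2 = 36 ≡ 36 (mod 1273)
6^4 ≡ 36^2 = 1296 ≡ 23 (mod 1273)
6^8 ≡ 23^2 = 529 ≡ 529 (mod 1273)
6^16 ≡ 529^2 = 279841 ≡ 1054 (mod 1273)
6^32 ≡ 1054^2 = 1110916 ≡ 860 (mod 1273)
6^64 ≡ 860^2 = 739600 ≡ 1260 (mod 1273)
6^128 ≡ 1260^2 = 1587600 ≡ 169 (mod 1273)
6^256 ≡ 169^2 = 28561 ≡ 555 (mod 1273)
6^512 ≡ 555^2 = 308025 ≡ 1232 (mod 1273)
6^1024 ≡ 1232^2 = 1517824 ≡ 408 (mod 1273)
1272 = 1024 + 128 + 64 + 32 + 16 + 8 in binary powers of 2.
So 6^1272 ≡ 408 · 169 · 1260 · 860 · 1054 · 529 ≡ 558 (mod 1273).
Since 558 ≠ 1, base 6 is a Fermat witness: 1273 is composite.

558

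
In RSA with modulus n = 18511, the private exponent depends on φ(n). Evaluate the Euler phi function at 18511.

Factor: 18511 = 107 · 173.
φ(18511) = (107−1) · (173−1) = 106 · 172 = 18232.

18232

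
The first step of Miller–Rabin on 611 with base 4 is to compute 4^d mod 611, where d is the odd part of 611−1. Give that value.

611 − 1 = 610 = 2^1 · 305, so d = 305.
4^1 ≡ 4 (mod 611)
4^2 ≡ 4^2 = 16 ≡ 16 (mod 611)
4^4 ≡ 16^2 = 256 ≡ 256 (mod 611)
4^8 ≡ 256^2 = 65536 ≡ 159 (mod 611)
4^16 ≡ 159^2 = 25281 ≡ 230 (mod 611)
4^32 ≡ 230^2 = 52900 ≡ 354 (mod 611)
4^64 ≡ 354^2 = 125316 ≡ 61 (mod 611)
4^128 ≡ 61^2 = 3721 ≡ 55 (mod 611)
4^256 ≡ 55^2 = 3025 ≡ 581 (mod 611)
305 = 256 + 32 + 16 + 1 in binary powers of 2.
So 4^305 ≡ 581 · 354 · 230 · 4 ≡ 101 (mod 611).
Squaring chain: 101; never reaches −1, so base 4 is a Miller–Rabin witness that 611 is composite.

101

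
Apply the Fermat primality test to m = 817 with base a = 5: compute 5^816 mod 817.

5^1 ≡ 5 (mod 817)
5^2 ≡ 5^2 = 25 ≡ 25 (mod 817)
5^4 ≡ 25^2 = 625 ≡ 625 (mod 817)
5^8 ≡ 625^2 = 390625 ≡ 99 (mod 817)
5^16 ≡ 99^2 = 9801 ≡ 814 (mod 817)
5^32 ≡ 814^2 = 662596 ≡ 9 (mod 817)
5^64 ≡ 9^2 = 81 ≡ 81 (mod 817)
5^128 ≡ 81^2 = 6561 ≡ 25 (mod 817)
5^256 ≡ 25^2 = 625 ≡ 625 (mod 817)
5^512 ≡ 625^2 = 390625 ≡ 99 (mod 817)
816 = 512 + 256 + 32 + 16 in binary powers of 2.
So 5^816 ≡ 99 · 625 · 9 · 814 ≡ 140 (mod 817).
Since 140 ≠ 1, base 5 is a Fermat witness: 817 is composite.

140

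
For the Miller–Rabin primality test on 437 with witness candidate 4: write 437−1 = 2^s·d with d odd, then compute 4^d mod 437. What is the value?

437 − 1 = 436 = 2^2 · 109, so d = 109.
4^1 ≡ 4 (mod 437)
4^2 ≡ 4^2 = 16 ≡ 16 (mod 437)
4^4 ≡ 16^2 = 256 ≡ 256 (mod 437)
4^8 ≡ 256^2 = 65536 ≡ 423 (mod 437)
4^16 ≡ 423^2 = 178929 ≡ 196 (mod 437)
4^32 ≡ 196^2 = 38416 ≡ 397 (mod 437)
4^64 ≡ 397^2 = 157609 ≡ 289 (mod 437)
109 = 64 + 32 + 8 + 4 + 1 in binary powers of 2.
So 4^109 ≡ 289 · 397 · 423 · 256 · 4 ≡ 213 (mod 437).
Squaring chain: 213 → 358; never reaches −1, so base 4 is a Miller–Rabin witness that 437 is composite.

213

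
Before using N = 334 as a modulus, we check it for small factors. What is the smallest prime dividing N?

334 is even: 2 divides it.

2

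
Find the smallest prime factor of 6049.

6049 is odd.
Digit sum 19, not divisible by 3.
Ends in 9: not divisible by 5.
7: 6049 = 7·864 + 1
11: 6049 = 11·549 + 10
13: 6049 = 13·465 + 4
17: 6049 = 17·355 + 14
19: 6049 = 19·318 + 7
23: 6049 = 23·263

23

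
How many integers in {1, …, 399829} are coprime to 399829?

389160

Factor: 399829 = 47^2 · 181.
φ(399829) = 47^1·(47−1) · (181−1) = 2162 · 180 = 389160.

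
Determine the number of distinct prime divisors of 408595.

408595 = 5 · 81719
81719 = 11 · 7429
7429 = 17 · 437
437 = 19 · 23
408595 = 5 · 11 · 17 · 19 · 23, which has 5 distinct prime factors.

5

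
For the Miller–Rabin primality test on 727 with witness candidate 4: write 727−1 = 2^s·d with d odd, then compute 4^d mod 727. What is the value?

1

727 − 1 = 726 = 2^1 · 363, so d = 363.
4^1 ≡ 4 (mod 727)
4^2 ≡ 4^2 = 16 ≡ 16 (mod 727)
4^4 ≡ 16^2 = 256 ≡ 256 (mod 727)
4^8 ≡ 256^2 = 65536 ≡ 106 (mod 727)
4^16 ≡ 106^2 = 11236 ≡ 331 (mod 727)
4^32 ≡ 331^2 = 109561 ≡ 511 (mod 727)
4^64 ≡ 511^2 = 261121 ≡ 128 (mod 727)
4^128 ≡ 128^2 = 16384 ≡ 390 (mod 727)
4^256 ≡ 390^2 = 152100 ≡ 157 (mod 727)
363 = 256 + 64 + 32 + 8 + 2 + 1 in binary powers of 2.
So 4^363 ≡ 157 · 128 · 511 · 106 · 16 · 4 ≡ 1 (mod 727).
Since 4^d ≡ 1 (mod 727), base 4 does not prove 727 composite.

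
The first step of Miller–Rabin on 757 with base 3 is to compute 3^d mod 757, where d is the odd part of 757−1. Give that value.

757 − 1 = 756 = 2^2 · 189, so d = 189.
3^1 ≡ 3 (mod 757)
3^2 ≡ 3^2 = 9 ≡ 9 (mod 757)
3^4 ≡ 9^2 = 81 ≡ 81 (mod 757)
3^8 ≡ 81^2 = 6561 ≡ 505 (mod 757)
3^16 ≡ 505^2 = 255025 ≡ 673 (mod 757)
3^32 ≡ 673^2 = 452929 ≡ 243 (mod 757)
3^64 ≡ 243^2 = 59049 ≡ 3 (mod 757)
3^128 ≡ 3^2 = 9 ≡ 9 (mod 757)
189 = 128 + 32 + 16 + 8 + 4 + 1 in binary powers of 2.
So 3^189 ≡ 9 · 243 · 673 · 505 · 81 · 3 ≡ 1 (mod 757).
Since 3^d ≡ 1 (mod 757), base 3 does not prove 757 composite.

1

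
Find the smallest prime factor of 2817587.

37

2817587 is odd.
Digit sum 38, not divisible by 3.
Ends in 7: not divisible by 5.
7: 2817587 = 7·402512 + 3
11: 2817587 = 11·256144 + 3
13: 2817587 = 13·216737 + 6
17: 2817587 = 17·165740 + 7
19: 2817587 = 19·148294 + 1
23: 2817587 = 23·122503 + 18
29: 2817587 = 29·97158 + 5
31: 2817587 = 31·90889 + 28
37: 2817587 = 37·76151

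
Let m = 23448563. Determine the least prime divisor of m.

89

23448563 is odd.
Digit sum 35, not divisible by 3.
Ends in 3: not divisible by 5.
7: 23448563 = 7·3349794 + 5
11: 23448563 = 11·2131687 + 6
13: 23448563 = 13·1803735 + 8
17: 23448563 = 17·1379327 + 4
19: 23448563 = 19·1234134 + 17
23: 23448563 = 23·1019502 + 17
29: 23448563 = 29·808571 + 4
31: 23448563 = 31·756405 + 8
37: 23448563 = 37·633744 + 35
41: 23448563 = 41·571916 + 7
43: 23448563 = 43·545315 + 18
47: 23448563 = 47·498905 + 28
53: 23448563 = 53·442425 + 38
59: 23448563 = 59·397433 + 16
61: 23448563 = 61·384402 + 41
67: 23448563 = 67·349978 + 37
71: 23448563 = 71·330261 + 32
73: 23448563 = 73·321213 + 14
79: 23448563 = 79·296817 + 20
83: 23448563 = 83·282512 + 67
89: 23448563 = 89·263467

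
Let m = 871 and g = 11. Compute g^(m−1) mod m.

11^1 ≡ 11 (mod 871)
11^2 ≡ 11^2 = 121 ≡ 121 (mod 871)
11^4 ≡ 121^2 = 14641 ≡ 705 (mod 871)
11^8 ≡ 705^2 = 497025 ≡ 555 (mod 871)
11^16 ≡ 555^2 = 308025 ≡ 562 (mod 871)
11^32 ≡ 562^2 = 315844 ≡ 542 (mod 871)
11^64 ≡ 542^2 = 293764 ≡ 237 (mod 871)
11^128 ≡ 237^2 = 56169 ≡ 425 (mod 871)
11^256 ≡ 425^2 = 180625 ≡ 328 (mod 871)
11^512 ≡ 328^2 = 107584 ≡ 451 (mod 871)
870 = 512 + 256 + 64 + 32 + 4 + 2 in binary powers of 2.
So 11^870 ≡ 451 · 328 · 237 · 542 · 705 · 121 ≡ 129 (mod 871).
Since 129 ≠ 1, base 11 is a Fermat witness: 871 is composite.

129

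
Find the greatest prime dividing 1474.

67

1474 = 2 · 737
737 = 11 · 67
67 is prime.
So 1474 = 2 · 11 · 67; the largest prime factor is 67.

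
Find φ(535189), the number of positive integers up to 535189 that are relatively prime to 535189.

512256

Factor: 535189 = 47 · 59 · 193.
φ(535189) = (47−1) · (59−1) · (193−1) = 46 · 58 · 192 = 512256.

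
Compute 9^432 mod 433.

9^1 ≡ 9 (mod 433)
9^2 ≡ 9^2 = 81 ≡ 81 (mod 433)
9^4 ≡ 81^2 = 6561 ≡ 66 (mod 433)
9^8 ≡ 66^2 = 4356 ≡ 26 (mod 433)
9^16 ≡ 26^2 = 676 ≡ 243 (mod 433)
9^32 ≡ 243^2 = 59049 ≡ 161 (mod 433)
9^64 ≡ 161^2 = 25921 ≡ 374 (mod 433)
9^128 ≡ 374^2 = 139876 ≡ 17 (mod 433)
9^256 ≡ 17^2 = 289 ≡ 289 (mod 433)
432 = 256 + 128 + 32 + 16 in binary powers of 2.
So 9^432 ≡ 289 · 17 · 161 · 243 ≡ 1 (mod 433).
Since the result is 1, base 9 gives no evidence that 433 is composite.

1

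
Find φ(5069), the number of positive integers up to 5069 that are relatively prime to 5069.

Factor: 5069 = 37 · 137.
φ(5069) = (37−1) · (137−1) = 36 · 136 = 4896.

4896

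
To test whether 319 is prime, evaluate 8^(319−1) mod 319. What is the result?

8^1 ≡ 8 (mod 319)
8^2 ≡ 8^2 = 64 ≡ 64 (mod 319)
8^4 ≡ 64^2 = 4096 ≡ 268 (mod 319)
8^8 ≡ 268^2 = 71824 ≡ 49 (mod 319)
8^16 ≡ 49^2 = 2401 ≡ 168 (mod 319)
8^32 ≡ 168^2 = 28224 ≡ 152 (mod 319)
8^64 ≡ 152^2 = 23104 ≡ 136 (mod 319)
8^128 ≡ 136^2 = 18496 ≡ 313 (mod 319)
8^256 ≡ 313^2 = 97969 ≡ 36 (mod 319)
318 = 256 + 32 + 16 + 8 + 4 + 2 in binary powers of 2.
So 8^318 ≡ 36 · 152 · 168 · 49 · 268 · 64 ≡ 236 (mod 319).
Since 236 ≠ 1, base 8 is a Fermat witness: 319 is composite.

236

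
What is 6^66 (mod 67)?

6^1 ≡ 6 (mod 67)
6^2 ≡ 6^2 = 36 ≡ 36 (mod 67)
6^4 ≡ 36^2 = 1296 ≡ 23 (mod 67)
6^8 ≡ 23^2 = 529 ≡ 60 (mod 67)
6^16 ≡ 60^2 = 3600 ≡ 49 (mod 67)
6^32 ≡ 49^2 = 2401 ≡ 56 (mod 67)
6^64 ≡ 56^2 = 3136 ≡ 54 (mod 67)
66 = 64 + 2 in binary powers of 2.
So 6^66 ≡ 54 · 36 ≡ 1 (mod 67).
Since the result is 1, base 6 gives no evidence that 67 is composite.

1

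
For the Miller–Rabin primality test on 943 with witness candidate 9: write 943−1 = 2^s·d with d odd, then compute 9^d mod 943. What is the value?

278

943 − 1 = 942 = 2^1 · 471, so d = 471.
9^1 ≡ 9 (mod 943)
9^2 ≡ 9^2 = 81 ≡ 81 (mod 943)
9^4 ≡ 81^2 = 6561 ≡ 903 (mod 943)
9^8 ≡ 903^2 = 815409 ≡ 657 (mod 943)
9^16 ≡ 657^2 = 431649 ≡ 698 (mod 943)
9^32 ≡ 698^2 = 487204 ≡ 616 (mod 943)
9^64 ≡ 616^2 = 379456 ≡ 370 (mod 943)
9^128 ≡ 370^2 = 136900 ≡ 165 (mod 943)
9^256 ≡ 165^2 = 27225 ≡ 821 (mod 943)
471 = 256 + 128 + 64 + 16 + 4 + 2 + 1 in binary powers of 2.
So 9^471 ≡ 821 · 165 · 370 · 698 · 903 · 81 · 9 ≡ 278 (mod 943).
Squaring chain: 278; never reaches −1, so base 9 is a Miller–Rabin witness that 943 is composite.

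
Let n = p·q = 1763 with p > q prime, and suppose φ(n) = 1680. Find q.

φ(n) = (p−1)(q−1) = n − (p+q) + 1, so p + q = 1763 − 1680 + 1 = 84.
p and q are the roots of t² − 84t + 1763 = 0.
Discriminant: 84² − 4·1763 = 7056 − 7052 = 4; √4 = 2.
q = (84 − 2)/2 = 41, p = (84 + 2)/2 = 43.
Check: 41 · 43 = 1763.

41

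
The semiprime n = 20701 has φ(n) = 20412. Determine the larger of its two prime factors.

φ(n) = (p−1)(q−1) = n − (p+q) + 1, so p + q = 20701 − 20412 + 1 = 290.
p and q are the roots of t² − 290t + 20701 = 0.
Discriminant: 290² − 4·20701 = 84100 − 82804 = 1296; √1296 = 36.
q = (290 − 36)/2 = 127, p = (290 + 36)/2 = 163.
Check: 127 · 163 = 20701.

163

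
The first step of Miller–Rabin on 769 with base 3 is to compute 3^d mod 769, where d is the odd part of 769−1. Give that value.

27

769 − 1 = 768 = 2^8 · 3, so d = 3.
3^1 ≡ 3 (mod 769)
3^2 ≡ 3^2 = 9 ≡ 9 (mod 769)
3 = 2 + 1 in binary powers of 2.
So 3^3 ≡ 9 · 3 ≡ 27 (mod 769).
Squaring chain: 27 → 729 → 62 → 768 → 1 → 1 → 1 → 1; reaches −1, so base 3 does not prove 769 composite.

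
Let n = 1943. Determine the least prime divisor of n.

29

1943 is odd.
Digit sum 17, not divisible by 3.
Ends in 3: not divisible by 5.
7: 1943 = 7·277 + 4
11: 1943 = 11·176 + 7
13: 1943 = 13·149 + 6
17: 1943 = 17·114 + 5
19: 1943 = 19·102 + 5
23: 1943 = 23·84 + 11
29: 1943 = 29·67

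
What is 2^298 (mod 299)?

140

2^1 ≡ 2 (mod 299)
2^2 ≡ 2^2 = 4 ≡ 4 (mod 299)
2^4 ≡ 4^2 = 16 ≡ 16 (mod 299)
2^8 ≡ 16^2 = 256 ≡ 256 (mod 299)
2^16 ≡ 256^2 = 65536 ≡ 55 (mod 299)
2^32 ≡ 55^2 = 3025 ≡ 35 (mod 299)
2^64 ≡ 35^2 = 1225 ≡ 29 (mod 299)
2^128 ≡ 29^2 = 841 ≡ 243 (mod 299)
2^256 ≡ 243^2 = 59049 ≡ 146 (mod 299)
298 = 256 + 32 + 8 + 2 in binary powers of 2.
So 2^298 ≡ 146 · 35 · 256 · 4 ≡ 140 (mod 299).
Since 140 ≠ 1, base 2 is a Fermat witness: 299 is composite.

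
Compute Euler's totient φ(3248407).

3182400

Factor: 3248407 = 131 · 137 · 181.
φ(3248407) = (131−1) · (137−1) · (181−1) = 130 · 136 · 180 = 3182400.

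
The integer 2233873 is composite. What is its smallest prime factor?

71

2233873 is odd.
Digit sum 28, not divisible by 3.
Ends in 3: not divisible by 5.
7: 2233873 = 7·319124 + 5
11: 2233873 = 11·203079 + 4
13: 2233873 = 13·171836 + 5
17: 2233873 = 17·131404 + 5
19: 2233873 = 19·117572 + 5
23: 2233873 = 23·97124 + 21
29: 2233873 = 29·77030 + 3
31: 2233873 = 31·72060 + 13
37: 2233873 = 37·60374 + 35
41: 2233873 = 41·54484 + 29
43: 2233873 = 43·51950 + 23
47: 2233873 = 47·47529 + 10
53: 2233873 = 53·42148 + 29
59: 2233873 = 59·37862 + 15
61: 2233873 = 61·36620 + 53
67: 2233873 = 67·33341 + 26
71: 2233873 = 71·31463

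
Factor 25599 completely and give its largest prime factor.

25599 = 3 · 8533
8533 = 7 · 1219
1219 = 23 · 53
53 is prime.
So 25599 = 3 · 7 · 23 · 53; the largest prime factor is 53.

53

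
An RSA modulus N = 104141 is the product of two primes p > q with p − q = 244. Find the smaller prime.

Since p = q + 244, we have 104141 = q(q + 244), so q² + 244q − 104141 = 0.
Discriminant: 244² + 4·104141 = 59536 + 416564 = 476100; √476100 = 690.
q = (−244 + 690)/2 = 223, and p = q + 244 = 467.
Check: 223 · 467 = 104141.

223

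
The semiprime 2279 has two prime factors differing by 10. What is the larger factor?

Since p = q + 10, we have 2279 = q(q + 10), so q² + 10q − 2279 = 0.
Discriminant: 10² + 4·2279 = 100 + 9116 = 9216; √9216 = 96.
q = (−10 + 96)/2 = 43, and p = q + 10 = 53.
Check: 43 · 53 = 2279.

53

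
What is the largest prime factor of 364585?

79

364585 = 5 · 72917
72917 = 13 · 5609
5609 = 71 · 79
79 is prime.
So 364585 = 5 · 13 · 71 · 79; the largest prime factor is 79.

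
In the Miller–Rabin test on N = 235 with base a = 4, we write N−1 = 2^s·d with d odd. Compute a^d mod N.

204

235 − 1 = 234 = 2^1 · 117, so d = 117.
4^1 ≡ 4 (mod 235)
4^2 ≡ 4^2 = 16 ≡ 16 (mod 235)
4^4 ≡ 16^2 = 256 ≡ 21 (mod 235)
4^8 ≡ 21^2 = 441 ≡ 206 (mod 235)
4^16 ≡ 206^2 = 42436 ≡ 136 (mod 235)
4^32 ≡ 136^2 = 18496 ≡ 166 (mod 235)
4^64 ≡ 166^2 = 27556 ≡ 61 (mod 235)
117 = 64 + 32 + 16 + 4 + 1 in binary powers of 2.
So 4^117 ≡ 61 · 166 · 136 · 21 · 4 ≡ 204 (mod 235).
Squaring chain: 204; never reaches −1, so base 4 is a Miller–Rabin witness that 235 is composite.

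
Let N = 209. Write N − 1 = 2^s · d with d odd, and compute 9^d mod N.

25

209 − 1 = 208 = 2^4 · 13, so d = 13.
9^1 ≡ 9 (mod 209)
9^2 ≡ 9^2 = 81 ≡ 81 (mod 209)
9^4 ≡ 81^2 = 6561 ≡ 82 (mod 209)
9^8 ≡ 82^2 = 6724 ≡ 36 (mod 209)
13 = 8 + 4 + 1 in binary powers of 2.
So 9^13 ≡ 36 · 82 · 9 ≡ 25 (mod 209).
Squaring chain: 25 → 207 → 4 → 16; never reaches −1, so base 9 is a Miller–Rabin witness that 209 is composite.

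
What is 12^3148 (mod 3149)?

2179

12^1 ≡ 12 (mod 3149)
12^2 ≡ 12^2 = 144 ≡ 144 (mod 3149)
12^4 ≡ 144^2 = 20736 ≡ 1842 (mod 3149)
12^8 ≡ 1842^2 = 3392964 ≡ 1491 (mod 3149)
12^16 ≡ 1491^2 = 2223081 ≡ 3036 (mod 3149)
12^32 ≡ 3036^2 = 9217296 ≡ 173 (mod 3149)
12^64 ≡ 173^2 = 29929 ≡ 1588 (mod 3149)
12^128 ≡ 1588^2 = 2521744 ≡ 2544 (mod 3149)
12^256 ≡ 2544^2 = 6471936 ≡ 741 (mod 3149)
12^512 ≡ 741^2 = 549081 ≡ 1155 (mod 3149)
12^1024 ≡ 1155^2 = 1334025 ≡ 1998 (mod 3149)
12^2048 ≡ 1998^2 = 3992004 ≡ 2221 (mod 3149)
3148 = 2048 + 1024 + 64 + 8 + 4 in binary powers of 2.
So 12^3148 ≡ 2221 · 1998 · 1588 · 1491 · 1842 ≡ 2179 (mod 3149).
Since 2179 ≠ 1, base 12 is a Fermat witness: 3149 is composite.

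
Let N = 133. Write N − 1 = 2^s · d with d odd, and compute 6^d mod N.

125

133 − 1 = 132 = 2^2 · 33, so d = 33.
6^1 ≡ 6 (mod 133)
6^2 ≡ 6^2 = 36 ≡ 36 (mod 133)
6^4 ≡ 36^2 = 1296 ≡ 99 (mod 133)
6^8 ≡ 99^2 = 9801 ≡ 92 (mod 133)
6^16 ≡ 92^2 = 8464 ≡ 85 (mod 133)
6^32 ≡ 85^2 = 7225 ≡ 43 (mod 133)
33 = 32 + 1 in binary powers of 2.
So 6^33 ≡ 43 · 6 ≡ 125 (mod 133).
Squaring chain: 125 → 64; never reaches −1, so base 6 is a Miller–Rabin witness that 133 is composite.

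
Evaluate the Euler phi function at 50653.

Factor: 50653 = 37^3.
φ(50653) = 37^2·(37−1) = 49284.

49284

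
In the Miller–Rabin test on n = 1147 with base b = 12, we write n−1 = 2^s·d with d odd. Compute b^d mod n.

1046

1147 − 1 = 1146 = 2^1 · 573, so d = 573.
12^1 ≡ 12 (mod 1147)
12^2 ≡ 12^2 = 144 ≡ 144 (mod 1147)
12^4 ≡ 144^2 = 20736 ≡ 90 (mod 1147)
12^8 ≡ 90^2 = 8100 ≡ 71 (mod 1147)
12^16 ≡ 71^2 = 5041 ≡ 453 (mod 1147)
12^32 ≡ 453^2 = 205209 ≡ 1043 (mod 1147)
12^64 ≡ 1043^2 = 1087849 ≡ 493 (mod 1147)
12^128 ≡ 493^2 = 243049 ≡ 1032 (mod 1147)
12^256 ≡ 1032^2 = 1065024 ≡ 608 (mod 1147)
12^512 ≡ 608^2 = 369664 ≡ 330 (mod 1147)
573 = 512 + 32 + 16 + 8 + 4 + 1 in binary powers of 2.
So 12^573 ≡ 330 · 1043 · 453 · 71 · 90 · 12 ≡ 1046 (mod 1147).
Squaring chain: 1046; never reaches −1, so base 12 is a Miller–Rabin witness that 1147 is composite.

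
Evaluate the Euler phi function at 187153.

172800

Factor: 187153 = 17 · 101 · 109.
φ(187153) = (17−1) · (101−1) · (109−1) = 16 · 100 · 108 = 172800.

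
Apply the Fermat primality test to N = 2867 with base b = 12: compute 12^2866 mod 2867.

12^1 ≡ 12 (mod 2867)
12^2 ≡ 12^2 = 144 ≡ 144 (mod 2867)
12^4 ≡ 144^2 = 20736 ≡ 667 (mod 2867)
12^8 ≡ 667^2 = 444889 ≡ 504 (mod 2867)
12^16 ≡ 504^2 = 254016 ≡ 1720 (mod 2867)
12^32 ≡ 1720^2 = 2958400 ≡ 2523 (mod 2867)
12^64 ≡ 2523^2 = 6365529 ≡ 789 (mod 2867)
12^128 ≡ 789^2 = 622521 ≡ 382 (mod 2867)
12^256 ≡ 382^2 = 145924 ≡ 2574 (mod 2867)
12^512 ≡ 2574^2 = 6625476 ≡ 2706 (mod 2867)
12^1024 ≡ 2706^2 = 7322436 ≡ 118 (mod 2867)
12^2048 ≡ 118^2 = 13924 ≡ 2456 (mod 2867)
2866 = 2048 + 512 + 256 + 32 + 16 + 2 in binary powers of 2.
So 12^2866 ≡ 2456 · 2706 · 2574 · 2523 · 1720 · 144 ≡ 683 (mod 2867).
Since 683 ≠ 1, base 12 is a Fermat witness: 2867 is composite.

683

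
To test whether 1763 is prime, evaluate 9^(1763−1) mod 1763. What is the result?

9^1 ≡ 9 (mod 1763)
9^2 ≡ 9^2 = 81 ≡ 81 (mod 1763)
9^4 ≡ 81^2 = 6561 ≡ 1272 (mod 1763)
9^8 ≡ 1272^2 = 1617984 ≡ 1313 (mod 1763)
9^16 ≡ 1313^2 = 1723969 ≡ 1518 (mod 1763)
9^32 ≡ 1518^2 = 2304324 ≡ 83 (mod 1763)
9^64 ≡ 83^2 = 6889 ≡ 1600 (mod 1763)
9^128 ≡ 1600^2 = 2560000 ≡ 124 (mod 1763)
9^256 ≡ 124^2 = 15376 ≡ 1272 (mod 1763)
9^512 ≡ 1272^2 = 1617984 ≡ 1313 (mod 1763)
9^1024 ≡ 1313^2 = 1723969 ≡ 1518 (mod 1763)
1762 = 1024 + 512 + 128 + 64 + 32 + 2 in binary powers of 2.
So 9^1762 ≡ 1518 · 1313 · 124 · 1600 · 83 · 81 ≡ 1393 (mod 1763).
Since 1393 ≠ 1, base 9 is a Fermat witness: 1763 is composite.

1393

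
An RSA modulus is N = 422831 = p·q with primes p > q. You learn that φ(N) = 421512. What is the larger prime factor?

φ(n) = (p−1)(q−1) = n − (p+q) + 1, so p + q = 422831 − 421512 + 1 = 1320.
p and q are the roots of t² − 1320t + 422831 = 0.
Discriminant: 1320² − 4·422831 = 1742400 − 1691324 = 51076; √51076 = 226.
q = (1320 − 226)/2 = 547, p = (1320 + 226)/2 = 773.
Check: 547 · 773 = 422831.

773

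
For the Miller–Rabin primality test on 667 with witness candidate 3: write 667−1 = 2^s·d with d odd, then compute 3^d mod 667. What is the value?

188

667 − 1 = 666 = 2^1 · 333, so d = 333.
3^1 ≡ 3 (mod 667)
3^2 ≡ 3^2 = 9 ≡ 9 (mod 667)
3^4 ≡ 9^2 = 81 ≡ 81 (mod 667)
3^8 ≡ 81^2 = 6561 ≡ 558 (mod 667)
3^16 ≡ 558^2 = 311364 ≡ 542 (mod 667)
3^32 ≡ 542^2 = 293764 ≡ 284 (mod 667)
3^64 ≡ 284^2 = 80656 ≡ 616 (mod 667)
3^128 ≡ 616^2 = 379456 ≡ 600 (mod 667)
3^256 ≡ 600^2 = 360000 ≡ 487 (mod 667)
333 = 256 + 64 + 8 + 4 + 1 in binary powers of 2.
So 3^333 ≡ 487 · 616 · 558 · 81 · 3 ≡ 188 (mod 667).
Squaring chain: 188; never reaches −1, so base 3 is a Miller–Rabin witness that 667 is composite.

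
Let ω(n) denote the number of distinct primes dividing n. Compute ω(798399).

798399 = 3^2 · 88711
88711 = 7 · 12673
12673 = 19 · 667
667 = 23 · 29
798399 = 3^2 · 7 · 19 · 23 · 29, which has 5 distinct prime factors.

5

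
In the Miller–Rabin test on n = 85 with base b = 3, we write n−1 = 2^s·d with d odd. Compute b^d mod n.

73

85 − 1 = 84 = 2^2 · 21, so d = 21.
3^1 ≡ 3 (mod 85)
3^2 ≡ 3^2 = 9 ≡ 9 (mod 85)
3^4 ≡ 9^2 = 81 ≡ 81 (mod 85)
3^8 ≡ 81^2 = 6561 ≡ 16 (mod 85)
3^16 ≡ 16^2 = 256 ≡ 1 (mod 85)
21 = 16 + 4 + 1 in binary powers of 2.
So 3^21 ≡ 1 · 81 · 3 ≡ 73 (mod 85).
Squaring chain: 73 → 59; never reaches −1, so base 3 is a Miller–Rabin witness that 85 is composite.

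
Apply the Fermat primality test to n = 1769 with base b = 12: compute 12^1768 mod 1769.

12^1 ≡ 12 (mod 1769)
12^2 ≡ 12^2 = 144 ≡ 144 (mod 1769)
12^4 ≡ 144^2 = 20736 ≡ 1277 (mod 1769)
12^8 ≡ 1277^2 = 1630729 ≡ 1480 (mod 1769)
12^16 ≡ 1480^2 = 2190400 ≡ 378 (mod 1769)
12^32 ≡ 378^2 = 142884 ≡ 1364 (mod 1769)
12^64 ≡ 1364^2 = 1860496 ≡ 1277 (mod 1769)
12^128 ≡ 1277^2 = 1630729 ≡ 1480 (mod 1769)
12^256 ≡ 1480^2 = 2190400 ≡ 378 (mod 1769)
12^512 ≡ 378^2 = 142884 ≡ 1364 (mod 1769)
12^1024 ≡ 1364^2 = 1860496 ≡ 1277 (mod 1769)
1768 = 1024 + 512 + 128 + 64 + 32 + 8 in binary powers of 2.
So 12^1768 ≡ 1277 · 1364 · 1480 · 1277 · 1364 · 1480 ≡ 1306 (mod 1769).
Since 1306 ≠ 1, base 12 is a Fermat witness: 1769 is composite.

1306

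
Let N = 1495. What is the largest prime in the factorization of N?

1495 = 5 · 299
299 = 13 · 23
23 is prime.
So 1495 = 5 · 13 · 23; the largest prime factor is 23.

23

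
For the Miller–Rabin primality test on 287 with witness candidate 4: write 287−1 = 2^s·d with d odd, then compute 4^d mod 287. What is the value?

287 − 1 = 286 = 2^1 · 143, so d = 143.
4^1 ≡ 4 (mod 287)
4^2 ≡ 4^2 = 16 ≡ 16 (mod 287)
4^4 ≡ 16^2 = 256 ≡ 256 (mod 287)
4^8 ≡ 256^2 = 65536 ≡ 100 (mod 287)
4^16 ≡ 100^2 = 10000 ≡ 242 (mod 287)
4^32 ≡ 242^2 = 58564 ≡ 16 (mod 287)
4^64 ≡ 16^2 = 256 ≡ 256 (mod 287)
4^128 ≡ 256^2 = 65536 ≡ 100 (mod 287)
143 = 128 + 8 + 4 + 2 + 1 in binary powers of 2.
So 4^143 ≡ 100 · 100 · 256 · 16 · 4 ≡ 23 (mod 287).
Squaring chain: 23; never reaches −1, so base 4 is a Miller–Rabin witness that 287 is composite.

23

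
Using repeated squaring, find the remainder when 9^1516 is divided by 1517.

9^1 ≡ 9 (mod 1517)
9^2 ≡ 9^2 = 81 ≡ 81 (mod 1517)
9^4 ≡ 81^2 = 6561 ≡ 493 (mod 1517)
9^8 ≡ 493^2 = 243049 ≡ 329 (mod 1517)
9^16 ≡ 329^2 = 108241 ≡ 534 (mod 1517)
9^32 ≡ 534^2 = 285156 ≡ 1477 (mod 1517)
9^64 ≡ 1477^2 = 2181529 ≡ 83 (mod 1517)
9^128 ≡ 83^2 = 6889 ≡ 821 (mod 1517)
9^256 ≡ 821^2 = 674041 ≡ 493 (mod 1517)
9^512 ≡ 493^2 = 243049 ≡ 329 (mod 1517)
9^1024 ≡ 329^2 = 108241 ≡ 534 (mod 1517)
1516 = 1024 + 256 + 128 + 64 + 32 + 8 + 4 in binary powers of 2.
So 9^1516 ≡ 534 · 493 · 821 · 83 · 1477 · 329 · 493 ≡ 493 (mod 1517).
Since 493 ≠ 1, base 9 is a Fermat witness: 1517 is composite.

493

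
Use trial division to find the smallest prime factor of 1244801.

41

1244801 is odd.
Digit sum 20, not divisible by 3.
Ends in 1: not divisible by 5.
7: 1244801 = 7·177828 + 5
11: 1244801 = 11·113163 + 8
13: 1244801 = 13·95753 + 12
17: 1244801 = 17·73223 + 10
19: 1244801 = 19·65515 + 16
23: 1244801 = 23·54121 + 18
29: 1244801 = 29·42924 + 5
31: 1244801 = 31·40154 + 27
37: 1244801 = 37·33643 + 10
41: 1244801 = 41·30361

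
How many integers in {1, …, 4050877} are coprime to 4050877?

Factor: 4050877 = 139 · 151 · 193.
φ(4050877) = (139−1) · (151−1) · (193−1) = 138 · 150 · 192 = 3974400.

3974400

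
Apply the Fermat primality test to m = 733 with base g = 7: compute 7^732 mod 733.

1

7^1 ≡ 7 (mod 733)
7^2 ≡ 7^2 = 49 ≡ 49 (mod 733)
7^4 ≡ 49^2 = 2401 ≡ 202 (mod 733)
7^8 ≡ 202^2 = 40804 ≡ 489 (mod 733)
7^16 ≡ 489^2 = 239121 ≡ 163 (mod 733)
7^32 ≡ 163^2 = 26569 ≡ 181 (mod 733)
7^64 ≡ 181^2 = 32761 ≡ 509 (mod 733)
7^128 ≡ 509^2 = 259081 ≡ 332 (mod 733)
7^256 ≡ 332^2 = 110224 ≡ 274 (mod 733)
7^512 ≡ 274^2 = 75076 ≡ 310 (mod 733)
732 = 512 + 128 + 64 + 16 + 8 + 4 in binary powers of 2.
So 7^732 ≡ 310 · 332 · 509 · 163 · 489 · 202 ≡ 1 (mod 733).
Since the result is 1, base 7 gives no evidence that 733 is composite.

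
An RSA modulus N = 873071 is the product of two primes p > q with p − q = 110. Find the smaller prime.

881

Since p = q + 110, we have 873071 = q(q + 110), so q² + 110q − 873071 = 0.
Discriminant: 110² + 4·873071 = 12100 + 3492284 = 3504384; √3504384 = 1872.
q = (−110 + 1872)/2 = 881, and p = q + 110 = 991.
Check: 881 · 991 = 873071.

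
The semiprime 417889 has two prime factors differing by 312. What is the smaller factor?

509

Since p = q + 312, we have 417889 = q(q + 312), so q² + 312q − 417889 = 0.
Discriminant: 312² + 4·417889 = 97344 + 1671556 = 1768900; √1768900 = 1330.
q = (−312 + 1330)/2 = 509, and p = q + 312 = 821.
Check: 509 · 821 = 417889.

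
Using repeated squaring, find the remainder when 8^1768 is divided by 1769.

8^1 ≡ 8 (mod 1769)
8^2 ≡ 8^2 = 64 ≡ 64 (mod 1769)
8^4 ≡ 64^2 = 4096 ≡ 558 (mod 1769)
8^8 ≡ 558^2 = 311364 ≡ 20 (mod 1769)
8^16 ≡ 20^2 = 400 ≡ 400 (mod 1769)
8^32 ≡ 400^2 = 160000 ≡ 790 (mod 1769)
8^64 ≡ 790^2 = 624100 ≡ 1412 (mod 1769)
8^128 ≡ 1412^2 = 1993744 ≡ 81 (mod 1769)
8^256 ≡ 81^2 = 6561 ≡ 1254 (mod 1769)
8^512 ≡ 1254^2 = 1572516 ≡ 1644 (mod 1769)
8^1024 ≡ 1644^2 = 2702736 ≡ 1473 (mod 1769)
1768 = 1024 + 512 + 128 + 64 + 32 + 8 in binary powers of 2.
So 8^1768 ≡ 1473 · 1644 · 81 · 1412 · 790 · 20 ≡ 935 (mod 1769).
Since 935 ≠ 1, base 8 is a Fermat witness: 1769 is composite.

935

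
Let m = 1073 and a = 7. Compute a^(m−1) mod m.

7^1 ≡ 7 (mod 1073)
7^2 ≡ 7^2 = 49 ≡ 49 (mod 1073)
7^4 ≡ 49^2 = 2401 ≡ 255 (mod 1073)
7^8 ≡ 255^2 = 65025 ≡ 645 (mod 1073)
7^16 ≡ 645^2 = 416025 ≡ 774 (mod 1073)
7^32 ≡ 774^2 = 599076 ≡ 342 (mod 1073)
7^64 ≡ 342^2 = 116964 ≡ 7 (mod 1073)
7^128 ≡ 7^2 = 49 ≡ 49 (mod 1073)
7^256 ≡ 49^2 = 2401 ≡ 255 (mod 1073)
7^512 ≡ 255^2 = 65025 ≡ 645 (mod 1073)
7^1024 ≡ 645^2 = 416025 ≡ 774 (mod 1073)
1072 = 1024 + 32 + 16 in binary powers of 2.
So 7^1072 ≡ 774 · 342 · 774 ≡ 7 (mod 1073).
Since 7 ≠ 1, base 7 is a Fermat witness: 1073 is composite.

7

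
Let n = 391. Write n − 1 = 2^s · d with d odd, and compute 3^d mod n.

391 − 1 = 390 = 2^1 · 195, so d = 195.
3^1 ≡ 3 (mod 391)
3^2 ≡ 3^2 = 9 ≡ 9 (mod 391)
3^4 ≡ 9^2 = 81 ≡ 81 (mod 391)
3^8 ≡ 81^2 = 6561 ≡ 305 (mod 391)
3^16 ≡ 305^2 = 93025 ≡ 358 (mod 391)
3^32 ≡ 358^2 = 128164 ≡ 307 (mod 391)
3^64 ≡ 307^2 = 94249 ≡ 18 (mod 391)
3^128 ≡ 18^2 = 324 ≡ 324 (mod 391)
195 = 128 + 64 + 2 + 1 in binary powers of 2.
So 3^195 ≡ 324 · 18 · 9 · 3 ≡ 282 (mod 391).
Squaring chain: 282; never reaches −1, so base 3 is a Miller–Rabin witness that 391 is composite.

282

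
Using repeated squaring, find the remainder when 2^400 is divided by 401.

1

2^1 ≡ 2 (mod 401)
2^2 ≡ 2^2 = 4 ≡ 4 (mod 401)
2^4 ≡ 4^2 = 16 ≡ 16 (mod 401)
2^8 ≡ 16^2 = 256 ≡ 256 (mod 401)
2^16 ≡ 256^2 = 65536 ≡ 173 (mod 401)
2^32 ≡ 173^2 = 29929 ≡ 255 (mod 401)
2^64 ≡ 255^2 = 65025 ≡ 63 (mod 401)
2^128 ≡ 63^2 = 3969 ≡ 360 (mod 401)
2^256 ≡ 360^2 = 129600 ≡ 77 (mod 401)
400 = 256 + 128 + 16 in binary powers of 2.
So 2^400 ≡ 77 · 360 · 173 ≡ 1 (mod 401).
Since the result is 1, base 2 gives no evidence that 401 is composite.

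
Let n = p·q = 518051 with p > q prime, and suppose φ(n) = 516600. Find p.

821

φ(n) = (p−1)(q−1) = n − (p+q) + 1, so p + q = 518051 − 516600 + 1 = 1452.
p and q are the roots of t² − 1452t + 518051 = 0.
Discriminant: 1452² − 4·518051 = 2108304 − 2072204 = 36100; √36100 = 190.
q = (1452 − 190)/2 = 631, p = (1452 + 190)/2 = 821.
Check: 631 · 821 = 518051.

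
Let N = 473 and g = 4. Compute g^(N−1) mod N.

4^1 ≡ 4 (mod 473)
4^2 ≡ 4^2 = 16 ≡ 16 (mod 473)
4^4 ≡ 16^2 = 256 ≡ 256 (mod 473)
4^8 ≡ 256^2 = 65536 ≡ 262 (mod 473)
4^16 ≡ 262^2 = 68644 ≡ 59 (mod 473)
4^32 ≡ 59^2 = 3481 ≡ 170 (mod 473)
4^64 ≡ 170^2 = 28900 ≡ 47 (mod 473)
4^128 ≡ 47^2 = 2209 ≡ 317 (mod 473)
4^256 ≡ 317^2 = 100489 ≡ 213 (mod 473)
472 = 256 + 128 + 64 + 16 + 8 in binary powers of 2.
So 4^472 ≡ 213 · 317 · 47 · 59 · 262 ≡ 236 (mod 473).
Since 236 ≠ 1, base 4 is a Fermat witness: 473 is composite.

236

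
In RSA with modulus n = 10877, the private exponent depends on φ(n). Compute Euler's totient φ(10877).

10656

Factor: 10877 = 73 · 149.
φ(10877) = (73−1) · (149−1) = 72 · 148 = 10656.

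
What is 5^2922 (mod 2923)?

5^1 ≡ 5 (mod 2923)
5^2 ≡ 5^2 = 25 ≡ 25 (mod 2923)
5^4 ≡ 25^2 = 625 ≡ 625 (mod 2923)
5^8 ≡ 625^2 = 390625 ≡ 1866 (mod 2923)
5^16 ≡ 1866^2 = 3481956 ≡ 663 (mod 2923)
5^32 ≡ 663^2 = 439569 ≡ 1119 (mod 2923)
5^64 ≡ 1119^2 = 1252161 ≡ 1117 (mod 2923)
5^128 ≡ 1117^2 = 1247689 ≡ 2491 (mod 2923)
5^256 ≡ 2491^2 = 6205081 ≡ 2475 (mod 2923)
5^512 ≡ 2475^2 = 6125625 ≡ 1940 (mod 2923)
5^1024 ≡ 1940^2 = 3763600 ≡ 1699 (mod 2923)
5^2048 ≡ 1699^2 = 2886601 ≡ 1600 (mod 2923)
2922 = 2048 + 512 + 256 + 64 + 32 + 8 + 2 in binary powers of 2.
So 5^2922 ≡ 1600 · 1940 · 2475 · 1117 · 1119 · 1866 · 25 ≡ 936 (mod 2923).
Since 936 ≠ 1, base 5 is a Fermat witness: 2923 is composite.

936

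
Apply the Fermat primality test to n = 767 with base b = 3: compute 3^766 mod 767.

3^1 ≡ 3 (mod 767)
3^2 ≡ 3^2 = 9 ≡ 9 (mod 767)
3^4 ≡ 9^2 = 81 ≡ 81 (mod 767)
3^8 ≡ 81^2 = 6561 ≡ 425 (mod 767)
3^16 ≡ 425^2 = 180625 ≡ 380 (mod 767)
3^32 ≡ 380^2 = 144400 ≡ 204 (mod 767)
3^64 ≡ 204^2 = 41616 ≡ 198 (mod 767)
3^128 ≡ 198^2 = 39204 ≡ 87 (mod 767)
3^256 ≡ 87^2 = 7569 ≡ 666 (mod 767)
3^512 ≡ 666^2 = 443556 ≡ 230 (mod 767)
766 = 512 + 128 + 64 + 32 + 16 + 8 + 4 + 2 in binary powers of 2.
So 3^766 ≡ 230 · 87 · 198 · 204 · 380 · 425 · 81 · 9 ≡ 146 (mod 767).
Since 146 ≠ 1, base 3 is a Fermat witness: 767 is composite.

146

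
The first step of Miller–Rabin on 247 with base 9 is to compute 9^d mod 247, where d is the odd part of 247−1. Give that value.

247 − 1 = 246 = 2^1 · 123, so d = 123.
9^1 ≡ 9 (mod 247)
9^2 ≡ 9^2 = 81 ≡ 81 (mod 247)
9^4 ≡ 81^2 = 6561 ≡ 139 (mod 247)
9^8 ≡ 139^2 = 19321 ≡ 55 (mod 247)
9^16 ≡ 55^2 = 3025 ≡ 61 (mod 247)
9^32 ≡ 61^2 = 3721 ≡ 16 (mod 247)
9^64 ≡ 16^2 = 256 ≡ 9 (mod 247)
123 = 64 + 32 + 16 + 8 + 2 + 1 in binary powers of 2.
So 9^123 ≡ 9 · 16 · 61 · 55 · 81 · 9 ≡ 144 (mod 247).
Squaring chain: 144; never reaches −1, so base 9 is a Miller–Rabin witness that 247 is composite.

144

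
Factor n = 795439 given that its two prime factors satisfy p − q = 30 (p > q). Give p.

907

Since p = q + 30, we have 795439 = q(q + 30), so q² + 30q − 795439 = 0.
Discriminant: 30² + 4·795439 = 900 + 3181756 = 3182656; √3182656 = 1784.
q = (−30 + 1784)/2 = 877, and p = q + 30 = 907.
Check: 877 · 907 = 795439.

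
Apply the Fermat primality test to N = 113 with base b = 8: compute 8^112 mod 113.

1

8^1 ≡ 8 (mod 113)
8^2 ≡ 8^2 = 64 ≡ 64 (mod 113)
8^4 ≡ 64^2 = 4096 ≡ 28 (mod 113)
8^8 ≡ 28^2 = 784 ≡ 106 (mod 113)
8^16 ≡ 106^2 = 11236 ≡ 49 (mod 113)
8^32 ≡ 49^2 = 2401 ≡ 28 (mod 113)
8^64 ≡ 28^2 = 784 ≡ 106 (mod 113)
112 = 64 + 32 + 16 in binary powers of 2.
So 8^112 ≡ 106 · 28 · 49 ≡ 1 (mod 113).
Since the result is 1, base 8 gives no evidence that 113 is composite.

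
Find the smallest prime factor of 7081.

73

7081 is odd.
Digit sum 16, not divisible by 3.
Ends in 1: not divisible by 5.
7: 7081 = 7·1011 + 4
11: 7081 = 11·643 + 8
13: 7081 = 13·544 + 9
17: 7081 = 17·416 + 9
19: 7081 = 19·372 + 13
23: 7081 = 23·307 + 20
29: 7081 = 29·244 + 5
31: 7081 = 31·228 + 13
37: 7081 = 37·191 + 14
41: 7081 = 41·172 + 29
43: 7081 = 43·164 + 29
47: 7081 = 47·150 + 31
53: 7081 = 53·133 + 32
59: 7081 = 59·120 + 1
61: 7081 = 61·116 + 5
67: 7081 = 67·105 + 46
71: 7081 = 71·99 + 52
73: 7081 = 73·97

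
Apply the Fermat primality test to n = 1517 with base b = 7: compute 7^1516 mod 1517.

107

7^1 ≡ 7 (mod 1517)
7^2 ≡ 7^2 = 49 ≡ 49 (mod 1517)
7^4 ≡ 49^2 = 2401 ≡ 884 (mod 1517)
7^8 ≡ 884^2 = 781456 ≡ 201 (mod 1517)
7^16 ≡ 201^2 = 40401 ≡ 959 (mod 1517)
7^32 ≡ 959^2 = 919681 ≡ 379 (mod 1517)
7^64 ≡ 379^2 = 143641 ≡ 1043 (mod 1517)
7^128 ≡ 1043^2 = 1087849 ≡ 160 (mod 1517)
7^256 ≡ 160^2 = 25600 ≡ 1328 (mod 1517)
7^512 ≡ 1328^2 = 1763584 ≡ 830 (mod 1517)
7^1024 ≡ 830^2 = 688900 ≡ 182 (mod 1517)
1516 = 1024 + 256 + 128 + 64 + 32 + 8 + 4 in binary powers of 2.
So 7^1516 ≡ 182 · 1328 · 160 · 1043 · 379 · 201 · 884 ≡ 107 (mod 1517).
Since 107 ≠ 1, base 7 is a Fermat witness: 1517 is composite.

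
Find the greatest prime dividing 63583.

63583 = 13 · 4891
4891 = 67 · 73
73 is prime.
So 63583 = 13 · 67 · 73; the largest prime factor is 73.

73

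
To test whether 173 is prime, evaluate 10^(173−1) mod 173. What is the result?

1

10^1 ≡ 10 (mod 173)
10^2 ≡ 10^2 = 100 ≡ 100 (mod 173)
10^4 ≡ 100^2 = 10000 ≡ 139 (mod 173)
10^8 ≡ 139^2 = 19321 ≡ 118 (mod 173)
10^16 ≡ 118^2 = 13924 ≡ 84 (mod 173)
10^32 ≡ 84^2 = 7056 ≡ 136 (mod 173)
10^64 ≡ 136^2 = 18496 ≡ 158 (mod 173)
10^128 ≡ 158^2 = 24964 ≡ 52 (mod 173)
172 = 128 + 32 + 8 + 4 in binary powers of 2.
So 10^172 ≡ 52 · 136 · 118 · 139 ≡ 1 (mod 173).
Since the result is 1, base 10 gives no evidence that 173 is composite.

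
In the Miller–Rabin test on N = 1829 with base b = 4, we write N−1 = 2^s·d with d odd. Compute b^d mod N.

1039

1829 − 1 = 1828 = 2^2 · 457, so d = 457.
4^1 ≡ 4 (mod 1829)
4^2 ≡ 4^2 = 16 ≡ 16 (mod 1829)
4^4 ≡ 16^2 = 256 ≡ 256 (mod 1829)
4^8 ≡ 256^2 = 65536 ≡ 1521 (mod 1829)
4^16 ≡ 1521^2 = 2313441 ≡ 1585 (mod 1829)
4^32 ≡ 1585^2 = 2512225 ≡ 1008 (mod 1829)
4^64 ≡ 1008^2 = 1016064 ≡ 969 (mod 1829)
4^128 ≡ 969^2 = 938961 ≡ 684 (mod 1829)
4^256 ≡ 684^2 = 467856 ≡ 1461 (mod 1829)
457 = 256 + 128 + 64 + 8 + 1 in binary powers of 2.
So 4^457 ≡ 1461 · 684 · 969 · 1521 · 4 ≡ 1039 (mod 1829).
Squaring chain: 1039 → 411; never reaches −1, so base 4 is a Miller–Rabin witness that 1829 is composite.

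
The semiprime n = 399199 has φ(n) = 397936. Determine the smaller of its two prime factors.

φ(n) = (p−1)(q−1) = n − (p+q) + 1, so p + q = 399199 − 397936 + 1 = 1264.
p and q are the roots of t² − 1264t + 399199 = 0.
Discriminant: 1264² − 4·399199 = 1597696 − 1596796 = 900; √900 = 30.
q = (1264 − 30)/2 = 617, p = (1264 + 30)/2 = 647.
Check: 617 · 647 = 399199.

617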